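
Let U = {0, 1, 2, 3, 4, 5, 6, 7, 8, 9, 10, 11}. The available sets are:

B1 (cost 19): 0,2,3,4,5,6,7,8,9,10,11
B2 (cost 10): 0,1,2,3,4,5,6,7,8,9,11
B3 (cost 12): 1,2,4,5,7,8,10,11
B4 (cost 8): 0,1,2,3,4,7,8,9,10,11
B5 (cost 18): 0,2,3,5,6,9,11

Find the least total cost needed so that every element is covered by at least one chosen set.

18

B2, B4 cover every element at cost 10 + 8 = 18.
Any cover uses at least 2 sets; among all covering selections none totals below 18.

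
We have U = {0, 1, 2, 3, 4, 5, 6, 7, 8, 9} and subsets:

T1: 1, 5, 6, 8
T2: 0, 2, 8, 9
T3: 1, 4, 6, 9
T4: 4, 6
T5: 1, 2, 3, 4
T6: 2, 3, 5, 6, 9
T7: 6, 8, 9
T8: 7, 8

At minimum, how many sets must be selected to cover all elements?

T1, T2, T5, T8 together cover {0, 1, 2, 3, 4, 5, 6, 7, 8, 9} — every element.
No 3 of the 8 sets cover everything (all 56 triples fall short), so 4 is minimum.
Greedy (largest uncovered first) would take T6, T1, T2, T3, T8 — 5 sets — but 4 suffice.

4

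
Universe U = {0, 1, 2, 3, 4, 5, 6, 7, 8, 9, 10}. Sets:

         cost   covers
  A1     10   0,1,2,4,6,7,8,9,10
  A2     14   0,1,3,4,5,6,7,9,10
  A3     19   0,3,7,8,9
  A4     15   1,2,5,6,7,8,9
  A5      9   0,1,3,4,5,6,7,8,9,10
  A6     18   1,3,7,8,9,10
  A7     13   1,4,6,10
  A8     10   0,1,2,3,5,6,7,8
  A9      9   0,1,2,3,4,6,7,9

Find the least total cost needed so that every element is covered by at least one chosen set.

18

A5, A9 cover every element at cost 9 + 9 = 18.
Any cover uses at least 2 sets; among all covering selections none totals below 18.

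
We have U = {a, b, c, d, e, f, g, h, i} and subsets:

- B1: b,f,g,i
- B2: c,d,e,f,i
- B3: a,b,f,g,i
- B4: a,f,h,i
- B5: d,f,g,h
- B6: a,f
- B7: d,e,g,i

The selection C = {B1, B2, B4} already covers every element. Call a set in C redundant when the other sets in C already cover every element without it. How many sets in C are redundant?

0

Drop B1: b, g uncovered — not redundant.
Drop B2: c, d, e uncovered — not redundant.
Drop B4: a, h uncovered — not redundant.
None of the sets in C is redundant.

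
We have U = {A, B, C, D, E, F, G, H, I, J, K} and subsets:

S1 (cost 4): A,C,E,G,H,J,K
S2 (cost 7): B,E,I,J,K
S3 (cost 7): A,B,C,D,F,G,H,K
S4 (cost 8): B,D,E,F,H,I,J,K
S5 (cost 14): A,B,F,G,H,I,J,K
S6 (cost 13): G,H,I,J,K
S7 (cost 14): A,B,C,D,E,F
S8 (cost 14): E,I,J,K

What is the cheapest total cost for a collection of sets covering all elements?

12

S1, S4 cover every element at cost 4 + 8 = 12.
Any cover uses at least 2 sets; among all covering selections none totals below 12.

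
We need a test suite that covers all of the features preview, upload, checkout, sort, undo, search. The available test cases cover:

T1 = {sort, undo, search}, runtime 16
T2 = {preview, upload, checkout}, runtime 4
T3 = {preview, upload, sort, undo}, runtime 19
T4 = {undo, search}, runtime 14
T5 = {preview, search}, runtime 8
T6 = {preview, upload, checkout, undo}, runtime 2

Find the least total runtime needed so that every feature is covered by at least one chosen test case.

T1, T6 cover every feature at runtime 16 + 2 = 18.
Any cover uses at least 2 test cases; among all covering selections none totals below 18.

18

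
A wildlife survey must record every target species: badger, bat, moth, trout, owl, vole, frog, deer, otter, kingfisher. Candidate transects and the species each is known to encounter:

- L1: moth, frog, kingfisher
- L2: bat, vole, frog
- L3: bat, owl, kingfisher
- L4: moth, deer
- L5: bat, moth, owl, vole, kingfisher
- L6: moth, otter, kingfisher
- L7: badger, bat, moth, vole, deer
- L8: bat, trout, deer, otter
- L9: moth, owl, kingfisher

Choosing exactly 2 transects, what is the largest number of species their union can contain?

Choosing L5, L8 covers {bat, moth, trout, owl, vole, deer, otter, kingfisher} — 8 species.
No choice of 2 transects does better; here badger, frog are left uncovered.

8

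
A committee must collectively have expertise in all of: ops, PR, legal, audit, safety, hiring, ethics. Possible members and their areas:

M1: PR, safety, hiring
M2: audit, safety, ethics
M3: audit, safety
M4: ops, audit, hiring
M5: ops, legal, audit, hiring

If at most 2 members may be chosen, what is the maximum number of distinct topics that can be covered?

Choosing M1, M5 covers {ops, PR, legal, audit, safety, hiring} — 6 topics.
No choice of 2 members does better; here ethics is left uncovered.

6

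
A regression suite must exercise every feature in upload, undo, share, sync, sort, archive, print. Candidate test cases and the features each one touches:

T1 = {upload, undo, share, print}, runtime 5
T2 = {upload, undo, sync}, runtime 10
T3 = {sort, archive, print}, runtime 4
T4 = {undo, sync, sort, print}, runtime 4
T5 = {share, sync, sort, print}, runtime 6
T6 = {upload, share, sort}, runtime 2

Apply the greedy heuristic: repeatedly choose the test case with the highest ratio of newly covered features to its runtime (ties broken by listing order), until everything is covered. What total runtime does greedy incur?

10

Pick 1: T6 adds 3 new (upload, share, sort) at runtime 2 (ratio 3/2).
Pick 2: T4 adds 3 new (undo, sync, print) at runtime 4 (ratio 3/4).
Pick 3: T3 adds 1 new (archive) at runtime 4 (ratio 1/4).
Greedy total runtime: 2 + 4 + 4 = 10.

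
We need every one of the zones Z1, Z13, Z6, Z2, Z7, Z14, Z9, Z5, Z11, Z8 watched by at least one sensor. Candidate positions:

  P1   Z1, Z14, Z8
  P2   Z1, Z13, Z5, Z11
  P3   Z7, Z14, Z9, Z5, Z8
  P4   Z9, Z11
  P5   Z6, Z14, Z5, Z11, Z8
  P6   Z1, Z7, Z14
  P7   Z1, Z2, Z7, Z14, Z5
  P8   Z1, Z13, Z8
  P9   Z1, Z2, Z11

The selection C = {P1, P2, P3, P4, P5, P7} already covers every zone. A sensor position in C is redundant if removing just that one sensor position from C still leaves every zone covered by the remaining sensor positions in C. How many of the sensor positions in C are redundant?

Drop P1: the rest still cover every zone — redundant.
Drop P2: Z13 uncovered — not redundant.
Drop P3: the rest still cover every zone — redundant.
Drop P4: the rest still cover every zone — redundant.
Drop P5: Z6 uncovered — not redundant.
Drop P7: Z2 uncovered — not redundant.
3 redundant: P1, P3, P4.

3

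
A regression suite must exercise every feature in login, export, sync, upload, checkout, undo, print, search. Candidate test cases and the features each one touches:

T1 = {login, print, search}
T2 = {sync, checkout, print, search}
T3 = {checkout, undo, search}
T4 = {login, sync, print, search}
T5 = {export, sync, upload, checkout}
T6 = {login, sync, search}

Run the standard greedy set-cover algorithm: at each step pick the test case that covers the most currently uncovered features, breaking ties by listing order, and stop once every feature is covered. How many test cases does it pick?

4

Pick 1: T2 covers 4 new features (sync, checkout, print, search).
Pick 2: T5 covers 2 new features (export, upload).
Pick 3: T1 covers 1 new features (login).
Pick 4: T3 covers 1 new features (undo).
Greedy uses 4 test cases. (The true minimum is 3.)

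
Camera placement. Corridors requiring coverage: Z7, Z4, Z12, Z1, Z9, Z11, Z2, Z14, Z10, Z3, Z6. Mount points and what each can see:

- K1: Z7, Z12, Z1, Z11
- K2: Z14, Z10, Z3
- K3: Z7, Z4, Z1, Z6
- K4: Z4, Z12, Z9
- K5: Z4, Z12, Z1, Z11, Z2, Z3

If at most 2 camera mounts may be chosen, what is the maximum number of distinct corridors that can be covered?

8

Choosing K2, K5 covers {Z4, Z12, Z1, Z11, Z2, Z14, Z10, Z3} — 8 corridors.
No choice of 2 camera mounts does better; here Z7, Z9, Z6 are left uncovered.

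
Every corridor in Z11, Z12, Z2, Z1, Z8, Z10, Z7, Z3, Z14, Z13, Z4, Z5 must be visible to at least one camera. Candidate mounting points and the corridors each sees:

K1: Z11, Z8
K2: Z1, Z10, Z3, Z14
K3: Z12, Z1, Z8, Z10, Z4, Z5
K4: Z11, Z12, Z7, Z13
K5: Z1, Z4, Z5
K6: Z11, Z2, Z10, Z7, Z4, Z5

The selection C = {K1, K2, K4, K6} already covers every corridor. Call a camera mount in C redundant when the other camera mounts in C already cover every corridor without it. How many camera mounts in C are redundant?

Drop K1: Z8 uncovered — not redundant.
Drop K2: Z1, Z3, Z14 uncovered — not redundant.
Drop K4: Z12, Z13 uncovered — not redundant.
Drop K6: Z2, Z4, Z5 uncovered — not redundant.
None of the camera mounts in C is redundant.

0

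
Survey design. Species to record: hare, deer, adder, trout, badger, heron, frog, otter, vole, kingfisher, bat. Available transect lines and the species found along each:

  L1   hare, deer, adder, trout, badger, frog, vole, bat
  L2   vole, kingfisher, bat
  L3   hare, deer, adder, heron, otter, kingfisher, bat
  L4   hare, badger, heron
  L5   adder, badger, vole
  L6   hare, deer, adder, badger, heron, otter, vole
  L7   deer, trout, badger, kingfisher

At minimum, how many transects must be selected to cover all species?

2

L1, L3 together cover {hare, deer, adder, trout, badger, heron, frog, otter, vole, kingfisher, bat} — every species.
No single transect contains all 11 species, so 2 is optimal.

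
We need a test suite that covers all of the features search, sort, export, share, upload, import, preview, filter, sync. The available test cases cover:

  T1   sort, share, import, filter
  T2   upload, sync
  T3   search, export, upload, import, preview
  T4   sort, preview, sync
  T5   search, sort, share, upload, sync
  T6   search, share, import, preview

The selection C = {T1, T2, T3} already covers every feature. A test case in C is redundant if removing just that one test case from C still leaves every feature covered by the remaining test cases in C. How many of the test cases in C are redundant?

0

Drop T1: sort, share, filter uncovered — not redundant.
Drop T2: sync uncovered — not redundant.
Drop T3: search, export, preview uncovered — not redundant.
None of the test cases in C is redundant.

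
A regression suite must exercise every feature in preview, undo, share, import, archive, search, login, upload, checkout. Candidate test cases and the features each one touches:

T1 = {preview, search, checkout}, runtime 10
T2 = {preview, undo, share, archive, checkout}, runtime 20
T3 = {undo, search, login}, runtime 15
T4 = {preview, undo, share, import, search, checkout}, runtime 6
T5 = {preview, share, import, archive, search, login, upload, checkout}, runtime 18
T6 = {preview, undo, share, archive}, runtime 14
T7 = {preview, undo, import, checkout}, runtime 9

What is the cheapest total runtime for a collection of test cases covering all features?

24

T4, T5 cover every feature at runtime 6 + 18 = 24.
Any cover uses at least 2 test cases; among all covering selections none totals below 24.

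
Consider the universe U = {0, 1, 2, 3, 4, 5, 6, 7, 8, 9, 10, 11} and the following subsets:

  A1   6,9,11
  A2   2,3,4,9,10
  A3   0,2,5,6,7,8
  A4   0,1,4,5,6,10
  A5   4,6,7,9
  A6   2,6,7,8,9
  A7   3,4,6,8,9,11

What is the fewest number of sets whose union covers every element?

3

A3, A4, A7 together cover {0, 1, 2, 3, 4, 5, 6, 7, 8, 9, 10, 11} — every element.
No 2 of the 7 sets cover everything (all 21 pairs fall short), so 3 is minimum.
Greedy (largest uncovered first) would take A3, A2, A1, A4 — 4 sets — but 3 suffice.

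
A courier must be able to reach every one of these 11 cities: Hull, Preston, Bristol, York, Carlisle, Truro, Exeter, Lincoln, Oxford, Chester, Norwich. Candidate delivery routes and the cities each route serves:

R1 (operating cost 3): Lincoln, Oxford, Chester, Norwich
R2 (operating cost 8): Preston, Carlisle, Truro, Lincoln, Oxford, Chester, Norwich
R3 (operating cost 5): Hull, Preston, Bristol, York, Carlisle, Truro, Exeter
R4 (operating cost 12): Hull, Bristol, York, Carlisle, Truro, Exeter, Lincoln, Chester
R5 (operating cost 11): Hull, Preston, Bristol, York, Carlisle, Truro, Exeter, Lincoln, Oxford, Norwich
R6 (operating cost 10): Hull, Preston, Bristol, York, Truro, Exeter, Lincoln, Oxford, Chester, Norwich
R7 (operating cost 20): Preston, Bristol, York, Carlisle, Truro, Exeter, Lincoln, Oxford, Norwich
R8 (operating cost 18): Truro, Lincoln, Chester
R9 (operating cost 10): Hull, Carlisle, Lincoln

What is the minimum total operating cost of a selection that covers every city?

R1, R3 cover every city at operating cost 3 + 5 = 8.
Any cover uses at least 2 routes; among all covering selections none totals below 8.

8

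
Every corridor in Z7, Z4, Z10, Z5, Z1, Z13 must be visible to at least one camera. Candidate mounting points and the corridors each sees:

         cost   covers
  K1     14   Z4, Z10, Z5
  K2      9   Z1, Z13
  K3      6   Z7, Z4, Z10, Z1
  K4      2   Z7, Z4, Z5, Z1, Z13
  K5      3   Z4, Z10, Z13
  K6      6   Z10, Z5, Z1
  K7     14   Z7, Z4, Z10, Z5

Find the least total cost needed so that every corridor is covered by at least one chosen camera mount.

K4, K5 cover every corridor at cost 2 + 3 = 5.
Any cover uses at least 2 camera mounts; among all covering selections none totals below 5.

5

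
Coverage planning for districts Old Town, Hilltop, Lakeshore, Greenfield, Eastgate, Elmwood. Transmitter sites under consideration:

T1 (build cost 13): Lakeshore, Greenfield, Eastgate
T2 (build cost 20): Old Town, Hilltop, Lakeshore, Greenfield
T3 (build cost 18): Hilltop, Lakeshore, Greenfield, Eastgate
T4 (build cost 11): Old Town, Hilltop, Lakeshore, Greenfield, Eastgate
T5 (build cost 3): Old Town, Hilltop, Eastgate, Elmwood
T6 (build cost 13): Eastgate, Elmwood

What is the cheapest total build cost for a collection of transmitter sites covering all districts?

14

T4, T5 cover every district at build cost 11 + 3 = 14.
Any cover uses at least 2 transmitter sites; among all covering selections none totals below 14.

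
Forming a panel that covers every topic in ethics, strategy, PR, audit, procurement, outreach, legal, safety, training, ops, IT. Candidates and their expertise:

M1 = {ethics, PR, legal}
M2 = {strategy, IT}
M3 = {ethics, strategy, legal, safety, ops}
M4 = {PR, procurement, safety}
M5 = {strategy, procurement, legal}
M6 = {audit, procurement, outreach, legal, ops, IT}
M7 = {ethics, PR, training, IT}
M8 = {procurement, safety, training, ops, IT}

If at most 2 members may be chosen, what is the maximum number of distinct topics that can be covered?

9

Choosing M3, M6 covers {ethics, strategy, audit, procurement, outreach, legal, safety, ops, IT} — 9 topics.
No choice of 2 members does better; here PR, training are left uncovered.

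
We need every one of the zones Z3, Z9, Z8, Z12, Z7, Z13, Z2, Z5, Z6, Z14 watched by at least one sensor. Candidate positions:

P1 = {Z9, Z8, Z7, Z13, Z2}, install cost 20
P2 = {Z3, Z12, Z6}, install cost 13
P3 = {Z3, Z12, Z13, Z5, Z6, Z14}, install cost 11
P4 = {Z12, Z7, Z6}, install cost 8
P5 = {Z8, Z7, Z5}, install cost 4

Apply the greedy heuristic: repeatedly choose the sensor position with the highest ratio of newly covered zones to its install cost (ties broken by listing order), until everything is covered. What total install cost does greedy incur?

Pick 1: P5 adds 3 new (Z8, Z7, Z5) at install cost 4 (ratio 3/4).
Pick 2: P3 adds 5 new (Z3, Z12, Z13, Z6, Z14) at install cost 11 (ratio 5/11).
Pick 3: P1 adds 2 new (Z9, Z2) at install cost 20 (ratio 2/20).
Greedy total install cost: 4 + 11 + 20 = 35. (The true optimum is 31, so greedy overshoots here.)

35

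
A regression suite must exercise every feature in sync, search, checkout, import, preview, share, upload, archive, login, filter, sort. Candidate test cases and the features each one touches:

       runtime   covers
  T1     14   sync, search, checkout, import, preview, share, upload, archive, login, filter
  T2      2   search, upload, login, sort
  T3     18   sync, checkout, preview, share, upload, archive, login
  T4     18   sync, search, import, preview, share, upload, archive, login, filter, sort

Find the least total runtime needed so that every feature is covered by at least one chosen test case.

16

T1, T2 cover every feature at runtime 14 + 2 = 16.
Any cover uses at least 2 test cases; among all covering selections none totals below 16.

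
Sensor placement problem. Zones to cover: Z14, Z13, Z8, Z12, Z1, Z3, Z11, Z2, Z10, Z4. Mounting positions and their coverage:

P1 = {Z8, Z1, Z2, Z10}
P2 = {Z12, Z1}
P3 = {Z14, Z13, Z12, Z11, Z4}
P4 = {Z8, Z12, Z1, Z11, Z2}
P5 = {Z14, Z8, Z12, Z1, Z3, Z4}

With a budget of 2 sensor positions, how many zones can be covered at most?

9

Choosing P1, P3 covers {Z14, Z13, Z8, Z12, Z1, Z11, Z2, Z10, Z4} — 9 zones.
No choice of 2 sensor positions does better; here Z3 is left uncovered.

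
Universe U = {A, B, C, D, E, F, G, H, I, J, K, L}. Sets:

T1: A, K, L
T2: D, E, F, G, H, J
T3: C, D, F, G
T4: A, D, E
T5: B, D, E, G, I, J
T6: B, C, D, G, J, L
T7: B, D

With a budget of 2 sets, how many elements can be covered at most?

9

Choosing T1, T2 covers {A, D, E, F, G, H, J, K, L} — 9 elements.
No choice of 2 sets does better; here B, C, I are left uncovered.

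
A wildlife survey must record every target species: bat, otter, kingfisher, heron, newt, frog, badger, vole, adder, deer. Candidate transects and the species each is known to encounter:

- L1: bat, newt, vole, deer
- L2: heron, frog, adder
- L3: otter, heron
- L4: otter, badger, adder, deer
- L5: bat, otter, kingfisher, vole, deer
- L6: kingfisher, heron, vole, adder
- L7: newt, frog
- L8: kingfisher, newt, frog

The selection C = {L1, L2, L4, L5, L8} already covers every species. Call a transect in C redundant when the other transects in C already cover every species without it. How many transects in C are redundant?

Drop L1: the rest still cover every species — redundant.
Drop L2: heron uncovered — not redundant.
Drop L4: badger uncovered — not redundant.
Drop L5: the rest still cover every species — redundant.
Drop L8: the rest still cover every species — redundant.
3 redundant: L1, L5, L8.

3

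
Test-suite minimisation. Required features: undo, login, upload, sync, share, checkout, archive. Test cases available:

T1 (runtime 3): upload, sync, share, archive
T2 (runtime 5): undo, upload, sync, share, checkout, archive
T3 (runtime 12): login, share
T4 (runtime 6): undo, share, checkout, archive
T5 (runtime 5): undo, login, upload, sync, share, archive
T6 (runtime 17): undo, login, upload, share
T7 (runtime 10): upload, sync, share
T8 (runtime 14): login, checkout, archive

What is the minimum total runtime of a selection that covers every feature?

10

T2, T5 cover every feature at runtime 5 + 5 = 10.
Any cover uses at least 2 test cases; among all covering selections none totals below 10.
Greedy by coverage-per-runtime would pick T1, T2, T5 for 13 — worse than the optimum 10.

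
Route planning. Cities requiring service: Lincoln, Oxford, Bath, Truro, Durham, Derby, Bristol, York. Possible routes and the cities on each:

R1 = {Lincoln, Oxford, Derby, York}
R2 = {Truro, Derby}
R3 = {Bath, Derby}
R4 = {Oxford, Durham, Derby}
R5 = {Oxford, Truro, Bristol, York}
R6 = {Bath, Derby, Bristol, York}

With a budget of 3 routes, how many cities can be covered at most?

7

Choosing R1, R2, R6 covers {Lincoln, Oxford, Bath, Truro, Derby, Bristol, York} — 7 cities.
No choice of 3 routes does better; here Durham is left uncovered.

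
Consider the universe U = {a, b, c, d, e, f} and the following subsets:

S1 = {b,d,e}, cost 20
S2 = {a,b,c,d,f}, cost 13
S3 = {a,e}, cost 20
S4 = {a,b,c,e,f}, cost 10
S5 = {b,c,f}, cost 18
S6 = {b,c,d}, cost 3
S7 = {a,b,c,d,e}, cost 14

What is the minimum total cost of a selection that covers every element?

S4, S6 cover every element at cost 10 + 3 = 13.
Any cover uses at least 2 sets; among all covering selections none totals below 13.

13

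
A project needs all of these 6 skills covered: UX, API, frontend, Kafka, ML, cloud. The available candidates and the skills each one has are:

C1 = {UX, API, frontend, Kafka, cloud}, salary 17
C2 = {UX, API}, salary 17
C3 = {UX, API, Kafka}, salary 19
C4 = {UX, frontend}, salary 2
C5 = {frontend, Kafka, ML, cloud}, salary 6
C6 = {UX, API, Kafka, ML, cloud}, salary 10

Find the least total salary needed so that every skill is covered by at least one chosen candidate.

12

C4, C6 cover every skill at salary 2 + 10 = 12.
Any cover uses at least 2 candidates; among all covering selections none totals below 12.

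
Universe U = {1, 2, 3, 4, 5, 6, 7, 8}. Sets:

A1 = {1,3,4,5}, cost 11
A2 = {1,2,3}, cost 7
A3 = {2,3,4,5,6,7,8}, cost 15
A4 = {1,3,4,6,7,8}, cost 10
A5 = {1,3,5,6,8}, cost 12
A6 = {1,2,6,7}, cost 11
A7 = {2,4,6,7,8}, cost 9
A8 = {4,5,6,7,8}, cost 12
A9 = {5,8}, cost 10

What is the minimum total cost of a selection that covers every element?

A2, A8 cover every element at cost 7 + 12 = 19.
Any cover uses at least 2 sets; among all covering selections none totals below 19.

19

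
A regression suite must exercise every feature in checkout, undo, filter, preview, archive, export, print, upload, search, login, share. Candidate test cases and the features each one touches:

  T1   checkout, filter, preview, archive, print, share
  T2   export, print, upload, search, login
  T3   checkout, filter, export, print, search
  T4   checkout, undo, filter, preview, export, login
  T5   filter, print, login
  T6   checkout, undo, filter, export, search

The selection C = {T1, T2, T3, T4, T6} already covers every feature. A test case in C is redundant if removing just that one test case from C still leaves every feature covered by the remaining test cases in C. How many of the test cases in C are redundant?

Drop T1: archive, share uncovered — not redundant.
Drop T2: upload uncovered — not redundant.
Drop T3: the rest still cover every feature — redundant.
Drop T4: the rest still cover every feature — redundant.
Drop T6: the rest still cover every feature — redundant.
3 redundant: T3, T4, T6.

3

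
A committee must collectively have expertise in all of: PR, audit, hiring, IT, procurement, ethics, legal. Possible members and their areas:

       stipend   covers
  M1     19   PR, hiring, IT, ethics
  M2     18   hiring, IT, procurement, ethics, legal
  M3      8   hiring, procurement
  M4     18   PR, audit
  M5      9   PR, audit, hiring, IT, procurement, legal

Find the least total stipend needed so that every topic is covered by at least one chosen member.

27

M2, M5 cover every topic at stipend 18 + 9 = 27.
Any cover uses at least 2 members; among all covering selections none totals below 27.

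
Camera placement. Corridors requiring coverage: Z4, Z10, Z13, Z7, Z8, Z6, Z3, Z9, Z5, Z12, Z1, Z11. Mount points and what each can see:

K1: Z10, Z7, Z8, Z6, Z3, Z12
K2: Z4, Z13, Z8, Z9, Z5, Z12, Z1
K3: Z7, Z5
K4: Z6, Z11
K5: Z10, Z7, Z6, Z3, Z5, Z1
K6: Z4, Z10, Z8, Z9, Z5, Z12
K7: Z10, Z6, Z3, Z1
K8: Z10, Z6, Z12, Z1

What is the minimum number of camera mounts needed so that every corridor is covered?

K1, K2, K4 together cover {Z4, Z10, Z13, Z7, Z8, Z6, Z3, Z9, Z5, Z12, Z1, Z11} — every corridor.
No 2 of the 8 camera mounts cover everything (all 28 pairs fall short), so 3 is minimum.

3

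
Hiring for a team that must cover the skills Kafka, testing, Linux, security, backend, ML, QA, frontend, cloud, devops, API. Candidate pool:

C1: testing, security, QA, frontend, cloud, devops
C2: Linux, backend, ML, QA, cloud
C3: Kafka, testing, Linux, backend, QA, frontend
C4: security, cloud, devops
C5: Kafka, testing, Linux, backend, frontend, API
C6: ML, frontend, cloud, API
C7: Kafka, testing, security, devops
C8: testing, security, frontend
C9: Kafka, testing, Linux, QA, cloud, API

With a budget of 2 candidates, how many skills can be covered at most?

Choosing C1, C5 covers {Kafka, testing, Linux, security, backend, QA, frontend, cloud, devops, API} — 10 skills.
No choice of 2 candidates does better; here ML is left uncovered.

10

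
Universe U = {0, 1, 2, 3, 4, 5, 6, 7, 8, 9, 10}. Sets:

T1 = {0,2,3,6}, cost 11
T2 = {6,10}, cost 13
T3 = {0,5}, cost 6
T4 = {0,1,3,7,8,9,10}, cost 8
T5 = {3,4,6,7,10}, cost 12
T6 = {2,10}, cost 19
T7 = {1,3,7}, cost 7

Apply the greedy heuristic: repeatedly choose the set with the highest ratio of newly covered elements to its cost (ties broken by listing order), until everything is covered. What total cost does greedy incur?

37

Pick 1: T4 adds 7 new (0, 1, 3, 7, 8, 9, 10) at cost 8 (ratio 7/8).
Pick 2: T1 adds 2 new (2, 6) at cost 11 (ratio 2/11).
Pick 3: T3 adds 1 new (5) at cost 6 (ratio 1/6).
Pick 4: T5 adds 1 new (4) at cost 12 (ratio 1/12).
Greedy total cost: 8 + 11 + 6 + 12 = 37.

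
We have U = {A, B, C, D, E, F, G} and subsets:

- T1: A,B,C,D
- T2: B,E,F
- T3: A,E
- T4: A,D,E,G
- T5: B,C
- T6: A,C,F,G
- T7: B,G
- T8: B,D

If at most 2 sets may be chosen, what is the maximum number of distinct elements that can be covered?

Choosing T1, T2 covers {A, B, C, D, E, F} — 6 elements.
No choice of 2 sets does better; here G is left uncovered.

6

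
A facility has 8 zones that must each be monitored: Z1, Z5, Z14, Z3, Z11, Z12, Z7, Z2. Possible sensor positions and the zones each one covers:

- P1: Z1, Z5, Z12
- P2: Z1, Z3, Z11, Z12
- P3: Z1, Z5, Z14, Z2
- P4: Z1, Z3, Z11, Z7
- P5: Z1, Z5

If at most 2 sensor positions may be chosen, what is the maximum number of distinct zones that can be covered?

Choosing P2, P3 covers {Z1, Z5, Z14, Z3, Z11, Z12, Z2} — 7 zones.
No choice of 2 sensor positions does better; here Z7 is left uncovered.

7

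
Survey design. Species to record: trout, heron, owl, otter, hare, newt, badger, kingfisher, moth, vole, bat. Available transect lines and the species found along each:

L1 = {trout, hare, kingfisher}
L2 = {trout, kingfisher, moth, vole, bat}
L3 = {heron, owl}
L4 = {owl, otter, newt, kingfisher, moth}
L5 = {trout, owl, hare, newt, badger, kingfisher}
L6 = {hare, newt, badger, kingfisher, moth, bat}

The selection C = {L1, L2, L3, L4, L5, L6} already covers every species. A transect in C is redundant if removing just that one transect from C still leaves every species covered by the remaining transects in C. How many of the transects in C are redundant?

3

Drop L1: the rest still cover every species — redundant.
Drop L2: vole uncovered — not redundant.
Drop L3: heron uncovered — not redundant.
Drop L4: otter uncovered — not redundant.
Drop L5: the rest still cover every species — redundant.
Drop L6: the rest still cover every species — redundant.
3 redundant: L1, L5, L6.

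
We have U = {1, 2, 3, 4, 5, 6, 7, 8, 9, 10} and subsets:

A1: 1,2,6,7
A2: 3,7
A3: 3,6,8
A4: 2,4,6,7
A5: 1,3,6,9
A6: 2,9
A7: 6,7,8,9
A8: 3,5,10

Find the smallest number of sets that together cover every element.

A1, A4, A7, A8 together cover {1, 2, 3, 4, 5, 6, 7, 8, 9, 10} — every element.
No 3 of the 8 sets cover everything (all 56 triples fall short), so 4 is minimum.

4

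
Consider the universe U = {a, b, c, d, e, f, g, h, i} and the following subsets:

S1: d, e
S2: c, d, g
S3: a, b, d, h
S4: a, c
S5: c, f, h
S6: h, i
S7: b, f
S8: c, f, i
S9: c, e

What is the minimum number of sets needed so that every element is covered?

4

S1, S2, S3, S8 together cover {a, b, c, d, e, f, g, h, i} — every element.
No 3 of the 9 sets cover everything (all 84 triples fall short), so 4 is minimum.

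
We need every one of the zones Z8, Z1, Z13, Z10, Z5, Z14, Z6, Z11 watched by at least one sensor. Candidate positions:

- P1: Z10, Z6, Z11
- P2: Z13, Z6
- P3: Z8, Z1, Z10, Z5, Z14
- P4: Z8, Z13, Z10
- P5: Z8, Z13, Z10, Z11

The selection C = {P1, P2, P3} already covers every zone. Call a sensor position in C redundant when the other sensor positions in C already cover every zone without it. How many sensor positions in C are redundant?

0

Drop P1: Z11 uncovered — not redundant.
Drop P2: Z13 uncovered — not redundant.
Drop P3: Z8, Z1, Z5, Z14 uncovered — not redundant.
None of the sensor positions in C is redundant.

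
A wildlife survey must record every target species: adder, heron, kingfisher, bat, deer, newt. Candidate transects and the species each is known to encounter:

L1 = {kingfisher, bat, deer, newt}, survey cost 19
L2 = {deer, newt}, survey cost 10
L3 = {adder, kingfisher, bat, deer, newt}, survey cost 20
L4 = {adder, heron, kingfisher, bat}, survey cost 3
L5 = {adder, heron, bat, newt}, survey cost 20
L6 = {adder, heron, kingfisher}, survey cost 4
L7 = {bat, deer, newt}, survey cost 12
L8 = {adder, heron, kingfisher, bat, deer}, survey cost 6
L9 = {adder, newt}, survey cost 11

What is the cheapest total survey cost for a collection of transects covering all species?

13

L2, L4 cover every species at survey cost 10 + 3 = 13.
Any cover uses at least 2 transects; among all covering selections none totals below 13.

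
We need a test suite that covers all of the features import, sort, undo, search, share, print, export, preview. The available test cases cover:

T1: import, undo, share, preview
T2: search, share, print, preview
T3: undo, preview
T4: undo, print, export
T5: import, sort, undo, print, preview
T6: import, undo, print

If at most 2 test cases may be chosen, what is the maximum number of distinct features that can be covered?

7

Choosing T2, T5 covers {import, sort, undo, search, share, print, preview} — 7 features.
No choice of 2 test cases does better; here export is left uncovered.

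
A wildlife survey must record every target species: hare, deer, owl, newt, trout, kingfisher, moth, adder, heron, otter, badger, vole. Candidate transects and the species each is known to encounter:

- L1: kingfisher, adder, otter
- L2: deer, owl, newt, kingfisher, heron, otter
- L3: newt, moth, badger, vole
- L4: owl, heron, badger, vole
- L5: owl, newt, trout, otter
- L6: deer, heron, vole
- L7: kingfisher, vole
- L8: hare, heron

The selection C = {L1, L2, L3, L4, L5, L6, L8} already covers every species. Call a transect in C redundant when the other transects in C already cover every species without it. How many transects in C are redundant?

3

Drop L1: adder uncovered — not redundant.
Drop L2: the rest still cover every species — redundant.
Drop L3: moth uncovered — not redundant.
Drop L4: the rest still cover every species — redundant.
Drop L5: trout uncovered — not redundant.
Drop L6: the rest still cover every species — redundant.
Drop L8: hare uncovered — not redundant.
3 redundant: L2, L4, L6.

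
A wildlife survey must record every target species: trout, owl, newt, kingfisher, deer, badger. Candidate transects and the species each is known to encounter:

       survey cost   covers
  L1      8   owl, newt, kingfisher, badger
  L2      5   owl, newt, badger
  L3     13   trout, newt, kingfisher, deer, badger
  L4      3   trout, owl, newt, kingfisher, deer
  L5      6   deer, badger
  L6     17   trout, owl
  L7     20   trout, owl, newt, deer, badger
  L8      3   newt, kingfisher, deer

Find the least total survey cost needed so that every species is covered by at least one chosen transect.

L2, L4 cover every species at survey cost 5 + 3 = 8.
Any cover uses at least 2 transects; among all covering selections none totals below 8.

8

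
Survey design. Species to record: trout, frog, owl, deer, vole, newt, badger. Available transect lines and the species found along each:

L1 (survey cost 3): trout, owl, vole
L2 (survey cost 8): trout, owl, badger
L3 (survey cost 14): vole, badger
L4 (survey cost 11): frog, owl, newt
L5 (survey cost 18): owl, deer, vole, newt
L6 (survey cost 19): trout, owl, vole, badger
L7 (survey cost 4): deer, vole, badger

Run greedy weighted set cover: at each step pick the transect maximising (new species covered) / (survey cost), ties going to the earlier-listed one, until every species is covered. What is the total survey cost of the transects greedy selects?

Pick 1: L1 adds 3 new (trout, owl, vole) at survey cost 3 (ratio 3/3).
Pick 2: L7 adds 2 new (deer, badger) at survey cost 4 (ratio 2/4).
Pick 3: L4 adds 2 new (frog, newt) at survey cost 11 (ratio 2/11).
Greedy total survey cost: 3 + 4 + 11 = 18.

18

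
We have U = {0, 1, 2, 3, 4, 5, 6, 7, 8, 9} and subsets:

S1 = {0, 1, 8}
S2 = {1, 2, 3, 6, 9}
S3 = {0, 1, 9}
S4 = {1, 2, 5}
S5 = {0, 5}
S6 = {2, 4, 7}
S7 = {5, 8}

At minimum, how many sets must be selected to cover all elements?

S1, S2, S4, S6 together cover {0, 1, 2, 3, 4, 5, 6, 7, 8, 9} — every element.
No 3 of the 7 sets cover everything (all 35 triples fall short), so 4 is minimum.

4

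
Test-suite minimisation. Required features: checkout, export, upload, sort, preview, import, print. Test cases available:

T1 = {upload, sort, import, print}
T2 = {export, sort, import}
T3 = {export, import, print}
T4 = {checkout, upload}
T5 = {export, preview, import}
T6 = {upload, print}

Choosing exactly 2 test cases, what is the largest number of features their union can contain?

Choosing T1, T5 covers {export, upload, sort, preview, import, print} — 6 features.
No choice of 2 test cases does better; here checkout is left uncovered.

6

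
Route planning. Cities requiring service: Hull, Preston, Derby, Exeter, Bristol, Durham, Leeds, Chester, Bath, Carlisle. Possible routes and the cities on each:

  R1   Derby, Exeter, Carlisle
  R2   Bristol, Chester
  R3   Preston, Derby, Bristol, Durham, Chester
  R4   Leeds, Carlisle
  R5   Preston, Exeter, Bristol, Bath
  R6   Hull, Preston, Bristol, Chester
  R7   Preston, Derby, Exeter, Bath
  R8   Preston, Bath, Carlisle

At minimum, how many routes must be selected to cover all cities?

4

R3, R4, R5, R6 together cover {Hull, Preston, Derby, Exeter, Bristol, Durham, Leeds, Chester, Bath, Carlisle} — every city.
No 3 of the 8 routes cover everything (all 56 triples fall short), so 4 is minimum.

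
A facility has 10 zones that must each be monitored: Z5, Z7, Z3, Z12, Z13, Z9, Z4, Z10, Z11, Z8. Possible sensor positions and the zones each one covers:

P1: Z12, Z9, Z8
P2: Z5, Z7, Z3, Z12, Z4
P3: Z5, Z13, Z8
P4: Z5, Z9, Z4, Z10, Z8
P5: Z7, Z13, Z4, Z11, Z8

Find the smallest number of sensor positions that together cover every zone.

3

P2, P4, P5 together cover {Z5, Z7, Z3, Z12, Z13, Z9, Z4, Z10, Z11, Z8} — every zone.
No 2 of the 5 sensor positions cover everything (all 10 pairs fall short), so 3 is minimum.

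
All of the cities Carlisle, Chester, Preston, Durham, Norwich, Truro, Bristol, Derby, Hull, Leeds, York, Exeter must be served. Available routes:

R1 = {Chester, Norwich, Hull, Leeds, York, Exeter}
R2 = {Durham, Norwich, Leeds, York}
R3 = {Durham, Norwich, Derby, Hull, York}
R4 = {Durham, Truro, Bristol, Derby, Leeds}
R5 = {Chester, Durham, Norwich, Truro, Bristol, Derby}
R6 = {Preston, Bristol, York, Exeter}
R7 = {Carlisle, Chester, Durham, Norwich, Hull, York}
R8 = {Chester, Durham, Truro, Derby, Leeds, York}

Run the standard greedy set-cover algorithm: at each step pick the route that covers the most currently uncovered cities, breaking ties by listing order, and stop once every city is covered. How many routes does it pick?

Pick 1: R1 covers 6 new cities (Chester, Norwich, Hull, Leeds, York, Exeter).
Pick 2: R4 covers 4 new cities (Durham, Truro, Bristol, Derby).
Pick 3: R6 covers 1 new cities (Preston).
Pick 4: R7 covers 1 new cities (Carlisle).
Greedy uses 4 routes. (The true minimum is 3.)

4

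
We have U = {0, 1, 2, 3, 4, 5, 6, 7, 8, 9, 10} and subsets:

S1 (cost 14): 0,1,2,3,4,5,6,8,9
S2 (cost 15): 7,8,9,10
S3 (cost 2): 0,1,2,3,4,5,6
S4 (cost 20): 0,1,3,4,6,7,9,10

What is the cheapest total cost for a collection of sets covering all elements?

17

S2, S3 cover every element at cost 15 + 2 = 17.
Any cover uses at least 2 sets; among all covering selections none totals below 17.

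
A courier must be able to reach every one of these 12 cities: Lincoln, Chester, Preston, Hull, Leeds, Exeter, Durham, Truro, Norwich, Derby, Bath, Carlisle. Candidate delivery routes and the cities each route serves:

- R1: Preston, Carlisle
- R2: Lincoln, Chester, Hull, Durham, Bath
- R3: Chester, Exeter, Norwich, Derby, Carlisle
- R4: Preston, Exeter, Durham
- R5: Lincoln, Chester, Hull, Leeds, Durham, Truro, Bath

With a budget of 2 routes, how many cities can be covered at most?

11

Choosing R3, R5 covers {Lincoln, Chester, Hull, Leeds, Exeter, Durham, Truro, Norwich, Derby, Bath, Carlisle} — 11 cities.
No choice of 2 routes does better; here Preston is left uncovered.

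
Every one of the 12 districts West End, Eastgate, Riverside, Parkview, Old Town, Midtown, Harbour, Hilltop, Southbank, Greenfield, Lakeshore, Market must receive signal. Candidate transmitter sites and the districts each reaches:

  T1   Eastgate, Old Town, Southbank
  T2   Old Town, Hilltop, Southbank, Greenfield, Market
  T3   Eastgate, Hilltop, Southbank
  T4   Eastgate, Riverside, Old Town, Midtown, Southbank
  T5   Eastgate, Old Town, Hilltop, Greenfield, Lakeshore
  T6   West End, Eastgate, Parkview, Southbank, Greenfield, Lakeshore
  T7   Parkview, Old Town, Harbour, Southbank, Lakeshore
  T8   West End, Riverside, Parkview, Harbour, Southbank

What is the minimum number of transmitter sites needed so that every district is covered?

T2, T4, T5, T8 together cover {West End, Eastgate, Riverside, Parkview, Old Town, Midtown, Harbour, Hilltop, Southbank, Greenfield, Lakeshore, Market} — every district.
No 3 of the 8 transmitter sites cover everything (all 56 triples fall short), so 4 is minimum.

4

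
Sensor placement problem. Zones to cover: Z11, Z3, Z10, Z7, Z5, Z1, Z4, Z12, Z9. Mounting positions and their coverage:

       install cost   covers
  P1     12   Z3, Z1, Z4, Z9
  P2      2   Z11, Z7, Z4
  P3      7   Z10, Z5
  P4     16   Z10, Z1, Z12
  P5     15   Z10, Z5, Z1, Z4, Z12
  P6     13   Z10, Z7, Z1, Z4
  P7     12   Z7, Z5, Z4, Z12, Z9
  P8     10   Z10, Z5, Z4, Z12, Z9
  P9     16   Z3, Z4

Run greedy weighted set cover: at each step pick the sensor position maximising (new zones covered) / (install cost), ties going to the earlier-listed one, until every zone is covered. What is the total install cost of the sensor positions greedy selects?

Pick 1: P2 adds 3 new (Z11, Z7, Z4) at install cost 2 (ratio 3/2).
Pick 2: P8 adds 4 new (Z10, Z5, Z12, Z9) at install cost 10 (ratio 4/10).
Pick 3: P1 adds 2 new (Z3, Z1) at install cost 12 (ratio 2/12).
Greedy total install cost: 2 + 10 + 12 = 24.

24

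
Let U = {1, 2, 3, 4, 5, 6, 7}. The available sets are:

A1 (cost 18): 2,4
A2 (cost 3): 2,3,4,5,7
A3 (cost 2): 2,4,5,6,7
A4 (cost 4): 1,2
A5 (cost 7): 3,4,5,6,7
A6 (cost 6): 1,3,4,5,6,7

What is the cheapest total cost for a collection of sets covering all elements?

8

A3, A6 cover every element at cost 2 + 6 = 8.
Any cover uses at least 2 sets; among all covering selections none totals below 8.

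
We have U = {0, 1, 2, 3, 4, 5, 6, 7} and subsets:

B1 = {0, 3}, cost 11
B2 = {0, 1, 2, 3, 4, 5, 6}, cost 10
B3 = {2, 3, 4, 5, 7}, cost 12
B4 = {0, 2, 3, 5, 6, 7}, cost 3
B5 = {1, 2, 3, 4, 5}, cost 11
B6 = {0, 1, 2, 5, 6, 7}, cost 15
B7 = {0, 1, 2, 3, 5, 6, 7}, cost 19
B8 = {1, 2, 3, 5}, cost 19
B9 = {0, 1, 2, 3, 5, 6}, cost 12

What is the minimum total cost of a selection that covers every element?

13

B2, B4 cover every element at cost 10 + 3 = 13.
Any cover uses at least 2 sets; among all covering selections none totals below 13.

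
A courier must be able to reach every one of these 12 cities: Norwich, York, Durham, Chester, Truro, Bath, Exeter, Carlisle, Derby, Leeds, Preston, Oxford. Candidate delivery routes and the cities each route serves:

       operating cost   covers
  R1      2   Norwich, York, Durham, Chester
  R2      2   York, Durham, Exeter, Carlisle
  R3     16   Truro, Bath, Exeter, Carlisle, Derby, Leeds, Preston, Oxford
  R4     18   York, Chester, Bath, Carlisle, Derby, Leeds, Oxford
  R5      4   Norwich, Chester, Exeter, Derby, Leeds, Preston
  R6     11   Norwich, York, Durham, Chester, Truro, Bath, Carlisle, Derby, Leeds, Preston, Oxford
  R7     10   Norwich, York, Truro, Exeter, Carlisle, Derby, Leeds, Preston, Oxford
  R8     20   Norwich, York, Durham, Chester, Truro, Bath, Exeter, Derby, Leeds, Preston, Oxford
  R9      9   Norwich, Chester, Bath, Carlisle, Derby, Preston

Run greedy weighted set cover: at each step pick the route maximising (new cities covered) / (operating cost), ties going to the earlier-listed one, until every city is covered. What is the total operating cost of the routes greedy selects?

Pick 1: R1 adds 4 new (Norwich, York, Durham, Chester) at operating cost 2 (ratio 4/2).
Pick 2: R2 adds 2 new (Exeter, Carlisle) at operating cost 2 (ratio 2/2).
Pick 3: R5 adds 3 new (Derby, Leeds, Preston) at operating cost 4 (ratio 3/4).
Pick 4: R6 adds 3 new (Truro, Bath, Oxford) at operating cost 11 (ratio 3/11).
Greedy total operating cost: 2 + 2 + 4 + 11 = 19. (The true optimum is 13, so greedy overshoots here.)

19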